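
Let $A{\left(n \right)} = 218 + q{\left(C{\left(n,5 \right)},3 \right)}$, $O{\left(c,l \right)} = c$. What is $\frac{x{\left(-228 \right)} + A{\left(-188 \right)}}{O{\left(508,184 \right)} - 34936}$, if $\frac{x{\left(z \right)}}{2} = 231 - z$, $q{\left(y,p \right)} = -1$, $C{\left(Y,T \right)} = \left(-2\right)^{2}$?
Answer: $- \frac{1135}{34428} \approx -0.032967$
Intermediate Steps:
$C{\left(Y,T \right)} = 4$
$x{\left(z \right)} = 462 - 2 z$ ($x{\left(z \right)} = 2 \left(231 - z\right) = 462 - 2 z$)
$A{\left(n \right)} = 217$ ($A{\left(n \right)} = 218 - 1 = 217$)
$\frac{x{\left(-228 \right)} + A{\left(-188 \right)}}{O{\left(508,184 \right)} - 34936} = \frac{\left(462 - -456\right) + 217}{508 - 34936} = \frac{\left(462 + 456\right) + 217}{-34428} = \left(918 + 217\right) \left(- \frac{1}{34428}\right) = 1135 \left(- \frac{1}{34428}\right) = - \frac{1135}{34428}$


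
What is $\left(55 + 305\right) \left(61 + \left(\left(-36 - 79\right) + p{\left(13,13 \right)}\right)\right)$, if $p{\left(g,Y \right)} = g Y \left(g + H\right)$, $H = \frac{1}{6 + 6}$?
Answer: $776550$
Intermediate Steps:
$H = \frac{1}{12} \approx 0.083333$
$p{\left(g,Y \right)} = Y g \left(\frac{1}{12} + g\right)$ ($p{\left(g,Y \right)} = g Y \left(g + \frac{1}{12}\right) = Y g \left(\frac{1}{12} + g\right)$)
$\left(55 + 305\right) \left(61 + \left(\left(-36 - 79\right) + p{\left(13,13 \right)}\right)\right) = \left(55 + 305\right) \left(61 + \left(\left(-36 - 79\right) + \frac{1}{12} \cdot 13 \cdot 13 \left(1 + 12 \cdot 13\right)\right)\right) = 360 \left(61 - \left(115 - \frac{169 \left(1 + 156\right)}{12}\right)\right) = 360 \left(61 - \left(115 - \frac{169}{12} \cdot 157\right)\right) = 360 \left(61 + \left(-115 + \frac{26533}{12}\right)\right) = 360 \left(61 + \frac{25153}{12}\right) = 360 \cdot \frac{25885}{12} = 776550$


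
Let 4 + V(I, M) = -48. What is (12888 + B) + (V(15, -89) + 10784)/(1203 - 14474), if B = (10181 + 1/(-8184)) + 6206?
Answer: 3179465924641/108609864 ≈ 29274.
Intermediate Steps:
V(I, M) = -52 (V(I, M) = -4 - 48 = -52)
B = 134111207/8184 (B = (10181 - 1/8184) + 6206 = 83321303/8184 + 6206 = 134111207/8184 ≈ 16387.)
(12888 + B) + (V(15, -89) + 10784)/(1203 - 14474) = (12888 + 134111207/8184) + (-52 + 10784)/(1203 - 14474) = 239586599/8184 + 10732/(-13271) = 239586599/8184 + 10732*(-1/13271) = 239586599/8184 - 10732/13271 = 3179465924641/108609864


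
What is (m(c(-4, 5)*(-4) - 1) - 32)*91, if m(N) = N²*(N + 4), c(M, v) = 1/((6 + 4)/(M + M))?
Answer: -22659/125 ≈ -181.27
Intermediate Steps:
c(M, v) = M/5 (c(M, v) = 1/(10/((2*M))) = 1/(10*(1/(2*M))) = 1/(5/M) = M/5)
m(N) = N²*(4 + N)
(m(c(-4, 5)*(-4) - 1) - 32)*91 = ((((⅕)*(-4))*(-4) - 1)²*(4 + (((⅕)*(-4))*(-4) - 1)) - 32)*91 = ((-⅘*(-4) - 1)²*(4 + (-⅘*(-4) - 1)) - 32)*91 = ((16/5 - 1)²*(4 + (16/5 - 1)) - 32)*91 = ((11/5)²*(4 + 11/5) - 32)*91 = ((121/25)*(31/5) - 32)*91 = (3751/125 - 32)*91 = -249/125*91 = -22659/125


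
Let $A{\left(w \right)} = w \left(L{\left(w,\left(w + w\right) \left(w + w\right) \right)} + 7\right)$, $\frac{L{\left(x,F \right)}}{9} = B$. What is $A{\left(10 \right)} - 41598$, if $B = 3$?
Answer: $-41258$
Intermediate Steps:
$L{\left(x,F \right)} = 27$ ($L{\left(x,F \right)} = 9 \cdot 3 = 27$)
$A{\left(w \right)} = 34 w$ ($A{\left(w \right)} = w \left(27 + 7\right) = w 34 = 34 w$)
$A{\left(10 \right)} - 41598 = 34 \cdot 10 - 41598 = 340 - 41598 = -41258$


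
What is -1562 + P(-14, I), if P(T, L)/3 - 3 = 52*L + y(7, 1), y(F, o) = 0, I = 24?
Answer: 2191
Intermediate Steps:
P(T, L) = 9 + 156*L (P(T, L) = 9 + 3*(52*L + 0) = 9 + 3*(52*L) = 9 + 156*L)
-1562 + P(-14, I) = -1562 + (9 + 156*24) = -1562 + (9 + 3744) = -1562 + 3753 = 2191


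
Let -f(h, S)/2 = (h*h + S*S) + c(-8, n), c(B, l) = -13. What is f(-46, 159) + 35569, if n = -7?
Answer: -19199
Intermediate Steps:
f(h, S) = 26 - 2*S**2 - 2*h**2 (f(h, S) = -2*((h*h + S*S) - 13) = -2*((h**2 + S**2) - 13) = -2*((S**2 + h**2) - 13) = -2*(-13 + S**2 + h**2) = 26 - 2*S**2 - 2*h**2)
f(-46, 159) + 35569 = (26 - 2*159**2 - 2*(-46)**2) + 35569 = (26 - 2*25281 - 2*2116) + 35569 = (26 - 50562 - 4232) + 35569 = -54768 + 35569 = -19199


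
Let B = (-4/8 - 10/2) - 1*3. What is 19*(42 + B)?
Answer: 1273/2 ≈ 636.50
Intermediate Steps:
B = -17/2 (B = (-4*⅛ - 10*½) - 3 = (-½ - 5) - 3 = -11/2 - 3 = -17/2 ≈ -8.5000)
19*(42 + B) = 19*(42 - 17/2) = 19*(67/2) = 1273/2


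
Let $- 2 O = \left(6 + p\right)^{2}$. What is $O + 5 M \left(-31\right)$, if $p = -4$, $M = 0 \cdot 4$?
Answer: $-2$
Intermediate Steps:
$M = 0$
$O = -2$ ($O = - \frac{\left(6 - 4\right)^{2}}{2} = - \frac{2^{2}}{2} = \left(- \frac{1}{2}\right) 4 = -2$)
$O + 5 M \left(-31\right) = -2 + 5 \cdot 0 \left(-31\right) = -2 + 0 \left(-31\right) = -2 + 0 = -2$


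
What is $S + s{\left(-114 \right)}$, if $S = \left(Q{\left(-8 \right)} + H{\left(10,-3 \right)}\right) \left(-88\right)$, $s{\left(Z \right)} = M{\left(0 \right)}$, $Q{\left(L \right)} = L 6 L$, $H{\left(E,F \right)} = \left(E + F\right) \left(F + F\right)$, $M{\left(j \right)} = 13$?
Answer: $-30083$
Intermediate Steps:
$H{\left(E,F \right)} = 2 F \left(E + F\right)$ ($H{\left(E,F \right)} = \left(E + F\right) 2 F = 2 F \left(E + F\right)$)
$Q{\left(L \right)} = 6 L^{2}$ ($Q{\left(L \right)} = 6 L L = 6 L^{2}$)
$s{\left(Z \right)} = 13$
$S = -30096$ ($S = \left(6 \left(-8\right)^{2} + 2 \left(-3\right) \left(10 - 3\right)\right) \left(-88\right) = \left(6 \cdot 64 + 2 \left(-3\right) 7\right) \left(-88\right) = \left(384 - 42\right) \left(-88\right) = 342 \left(-88\right) = -30096$)
$S + s{\left(-114 \right)} = -30096 + 13 = -30083$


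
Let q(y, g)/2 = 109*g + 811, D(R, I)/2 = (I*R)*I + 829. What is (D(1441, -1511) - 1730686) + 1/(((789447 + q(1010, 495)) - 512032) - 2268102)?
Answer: 12374662155396569/1881155 ≈ 6.5782e+9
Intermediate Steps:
D(R, I) = 1658 + 2*R*I² (D(R, I) = 2*((I*R)*I + 829) = 2*(R*I² + 829) = 2*(829 + R*I²) = 1658 + 2*R*I²)
q(y, g) = 1622 + 218*g (q(y, g) = 2*(109*g + 811) = 2*(811 + 109*g) = 1622 + 218*g)
(D(1441, -1511) - 1730686) + 1/(((789447 + q(1010, 495)) - 512032) - 2268102) = ((1658 + 2*1441*(-1511)²) - 1730686) + 1/(((789447 + (1622 + 218*495)) - 512032) - 2268102) = ((1658 + 2*1441*2283121) - 1730686) + 1/(((789447 + (1622 + 107910)) - 512032) - 2268102) = ((1658 + 6579954722) - 1730686) + 1/(((789447 + 109532) - 512032) - 2268102) = (6579956380 - 1730686) + 1/((898979 - 512032) - 2268102) = 6578225694 + 1/(386947 - 2268102) = 6578225694 + 1/(-1881155) = 6578225694 - 1/1881155 = 12374662155396569/1881155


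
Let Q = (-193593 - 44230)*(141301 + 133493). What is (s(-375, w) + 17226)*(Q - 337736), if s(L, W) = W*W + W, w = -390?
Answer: -11040418861505328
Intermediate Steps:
s(L, W) = W + W² (s(L, W) = W² + W = W + W²)
Q = -65352333462 (Q = -237823*274794 = -65352333462)
(s(-375, w) + 17226)*(Q - 337736) = (-390*(1 - 390) + 17226)*(-65352333462 - 337736) = (-390*(-389) + 17226)*(-65352671198) = (151710 + 17226)*(-65352671198) = 168936*(-65352671198) = -11040418861505328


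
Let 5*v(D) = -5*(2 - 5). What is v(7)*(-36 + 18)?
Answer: -54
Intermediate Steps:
v(D) = 3 (v(D) = (-5*(2 - 5))/5 = (-5*(-3))/5 = (1/5)*15 = 3)
v(7)*(-36 + 18) = 3*(-36 + 18) = 3*(-18) = -54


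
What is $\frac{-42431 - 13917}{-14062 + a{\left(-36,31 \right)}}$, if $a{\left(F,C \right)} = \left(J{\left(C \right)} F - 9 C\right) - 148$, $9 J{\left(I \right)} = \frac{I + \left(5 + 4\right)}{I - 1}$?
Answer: $\frac{169044}{43483} \approx 3.8876$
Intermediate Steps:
$J{\left(I \right)} = \frac{9 + I}{9 \left(-1 + I\right)}$ ($J{\left(I \right)} = \frac{\left(I + \left(5 + 4\right)\right) \frac{1}{I - 1}}{9} = \frac{\left(I + 9\right) \frac{1}{-1 + I}}{9} = \frac{\left(9 + I\right) \frac{1}{-1 + I}}{9} = \frac{\frac{1}{-1 + I} \left(9 + I\right)}{9} = \frac{9 + I}{9 \left(-1 + I\right)}$)
$a{\left(F,C \right)} = -148 - 9 C + \frac{F \left(9 + C\right)}{9 \left(-1 + C\right)}$ ($a{\left(F,C \right)} = \left(\frac{9 + C}{9 \left(-1 + C\right)} F - 9 C\right) - 148 = \left(\frac{F \left(9 + C\right)}{9 \left(-1 + C\right)} - 9 C\right) - 148 = \left(- 9 C + \frac{F \left(9 + C\right)}{9 \left(-1 + C\right)}\right) - 148 = -148 - 9 C + \frac{F \left(9 + C\right)}{9 \left(-1 + C\right)}$)
$\frac{-42431 - 13917}{-14062 + a{\left(-36,31 \right)}} = \frac{-42431 - 13917}{-14062 + \frac{- \left(-1 + 31\right) \left(148 + 9 \cdot 31\right) + \frac{1}{9} \left(-36\right) \left(9 + 31\right)}{-1 + 31}} = - \frac{56348}{-14062 + \frac{\left(-1\right) 30 \left(148 + 279\right) + \frac{1}{9} \left(-36\right) 40}{30}} = - \frac{56348}{-14062 + \frac{\left(-1\right) 30 \cdot 427 - 160}{30}} = - \frac{56348}{-14062 + \frac{-12810 - 160}{30}} = - \frac{56348}{-14062 + \frac{1}{30} \left(-12970\right)} = - \frac{56348}{-14062 - \frac{1297}{3}} = - \frac{56348}{- \frac{43483}{3}} = \left(-56348\right) \left(- \frac{3}{43483}\right) = \frac{169044}{43483}$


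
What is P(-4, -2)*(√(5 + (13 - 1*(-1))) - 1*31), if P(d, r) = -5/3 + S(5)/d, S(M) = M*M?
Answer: 2945/12 - 95*√19/12 ≈ 210.91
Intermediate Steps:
S(M) = M²
P(d, r) = -5/3 + 25/d (P(d, r) = -5/3 + 5²/d = -5*⅓ + 25/d = -5/3 + 25/d)
P(-4, -2)*(√(5 + (13 - 1*(-1))) - 1*31) = (-5/3 + 25/(-4))*(√(5 + (13 - 1*(-1))) - 1*31) = (-5/3 + 25*(-¼))*(√(5 + (13 + 1)) - 31) = (-5/3 - 25/4)*(√(5 + 14) - 31) = -95*(√19 - 31)/12 = -95*(-31 + √19)/12 = 2945/12 - 95*√19/12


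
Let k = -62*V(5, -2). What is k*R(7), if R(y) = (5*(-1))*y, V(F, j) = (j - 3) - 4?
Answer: -19530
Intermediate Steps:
V(F, j) = -7 + j (V(F, j) = (-3 + j) - 4 = -7 + j)
k = 558 (k = -62*(-7 - 2) = -62*(-9) = 558)
R(y) = -5*y
k*R(7) = 558*(-5*7) = 558*(-35) = -19530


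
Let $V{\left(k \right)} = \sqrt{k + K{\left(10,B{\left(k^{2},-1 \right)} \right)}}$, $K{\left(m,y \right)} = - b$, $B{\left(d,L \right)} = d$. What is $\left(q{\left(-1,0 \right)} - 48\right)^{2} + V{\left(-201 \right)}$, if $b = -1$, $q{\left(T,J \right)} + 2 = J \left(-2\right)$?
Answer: $2500 + 10 i \sqrt{2} \approx 2500.0 + 14.142 i$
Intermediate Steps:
$q{\left(T,J \right)} = -2 - 2 J$ ($q{\left(T,J \right)} = -2 + J \left(-2\right) = -2 - 2 J$)
$K{\left(m,y \right)} = 1$ ($K{\left(m,y \right)} = \left(-1\right) \left(-1\right) = 1$)
$V{\left(k \right)} = \sqrt{1 + k}$ ($V{\left(k \right)} = \sqrt{k + 1} = \sqrt{1 + k}$)
$\left(q{\left(-1,0 \right)} - 48\right)^{2} + V{\left(-201 \right)} = \left(\left(-2 - 0\right) - 48\right)^{2} + \sqrt{1 - 201} = \left(\left(-2 + 0\right) - 48\right)^{2} + \sqrt{-200} = \left(-2 - 48\right)^{2} + 10 i \sqrt{2} = \left(-50\right)^{2} + 10 i \sqrt{2} = 2500 + 10 i \sqrt{2}$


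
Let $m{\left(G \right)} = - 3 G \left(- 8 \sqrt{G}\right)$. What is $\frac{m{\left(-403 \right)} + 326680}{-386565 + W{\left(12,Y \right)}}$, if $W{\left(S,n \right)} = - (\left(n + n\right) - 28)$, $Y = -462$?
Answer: $- \frac{326680}{385613} + \frac{9672 i \sqrt{403}}{385613} \approx -0.84717 + 0.50352 i$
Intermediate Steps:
$W{\left(S,n \right)} = 28 - 2 n$ ($W{\left(S,n \right)} = - (2 n - 28) = - (-28 + 2 n) = 28 - 2 n$)
$m{\left(G \right)} = 24 G^{\frac{3}{2}}$
$\frac{m{\left(-403 \right)} + 326680}{-386565 + W{\left(12,Y \right)}} = \frac{24 \left(-403\right)^{\frac{3}{2}} + 326680}{-386565 + \left(28 - -924\right)} = \frac{24 \left(- 403 i \sqrt{403}\right) + 326680}{-386565 + \left(28 + 924\right)} = \frac{- 9672 i \sqrt{403} + 326680}{-386565 + 952} = \frac{326680 - 9672 i \sqrt{403}}{-385613} = \left(326680 - 9672 i \sqrt{403}\right) \left(- \frac{1}{385613}\right) = - \frac{326680}{385613} + \frac{9672 i \sqrt{403}}{385613}$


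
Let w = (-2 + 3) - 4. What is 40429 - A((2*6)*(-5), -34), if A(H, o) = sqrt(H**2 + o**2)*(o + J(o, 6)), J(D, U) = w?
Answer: 40429 + 74*sqrt(1189) ≈ 42981.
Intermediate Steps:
w = -3 (w = 1 - 4 = -3)
J(D, U) = -3
A(H, o) = sqrt(H**2 + o**2)*(-3 + o) (A(H, o) = sqrt(H**2 + o**2)*(o - 3) = sqrt(H**2 + o**2)*(-3 + o))
40429 - A((2*6)*(-5), -34) = 40429 - sqrt(((2*6)*(-5))**2 + (-34)**2)*(-3 - 34) = 40429 - sqrt((12*(-5))**2 + 1156)*(-37) = 40429 - sqrt((-60)**2 + 1156)*(-37) = 40429 - sqrt(3600 + 1156)*(-37) = 40429 - sqrt(4756)*(-37) = 40429 - 2*sqrt(1189)*(-37) = 40429 - (-74)*sqrt(1189) = 40429 + 74*sqrt(1189)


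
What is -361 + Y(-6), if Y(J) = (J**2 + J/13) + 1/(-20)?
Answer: -84633/260 ≈ -325.51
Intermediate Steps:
Y(J) = -1/20 + J**2 + J/13 (Y(J) = (J**2 + J/13) - 1/20 = -1/20 + J**2 + J/13)
-361 + Y(-6) = -361 + (-1/20 + (-6)**2 + (1/13)*(-6)) = -361 + (-1/20 + 36 - 6/13) = -361 + 9227/260 = -84633/260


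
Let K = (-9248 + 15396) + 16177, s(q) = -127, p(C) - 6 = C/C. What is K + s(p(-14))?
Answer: 22198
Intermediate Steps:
p(C) = 7 (p(C) = 6 + C/C = 6 + 1 = 7)
K = 22325 (K = 6148 + 16177 = 22325)
K + s(p(-14)) = 22325 - 127 = 22198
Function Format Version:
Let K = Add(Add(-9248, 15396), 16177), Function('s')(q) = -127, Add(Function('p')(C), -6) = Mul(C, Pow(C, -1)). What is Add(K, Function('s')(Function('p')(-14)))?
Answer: 22198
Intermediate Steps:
Function('p')(C) = 7 (Function('p')(C) = Add(6, Mul(C, Pow(C, -1))) = Add(6, 1) = 7)
K = 22325 (K = Add(6148, 16177) = 22325)
Add(K, Function('s')(Function('p')(-14))) = Add(22325, -127) = 22198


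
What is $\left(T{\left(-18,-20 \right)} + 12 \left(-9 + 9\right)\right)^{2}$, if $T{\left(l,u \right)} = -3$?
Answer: $9$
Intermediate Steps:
$\left(T{\left(-18,-20 \right)} + 12 \left(-9 + 9\right)\right)^{2} = \left(-3 + 12 \left(-9 + 9\right)\right)^{2} = \left(-3 + 12 \cdot 0\right)^{2} = \left(-3 + 0\right)^{2} = \left(-3\right)^{2} = 9$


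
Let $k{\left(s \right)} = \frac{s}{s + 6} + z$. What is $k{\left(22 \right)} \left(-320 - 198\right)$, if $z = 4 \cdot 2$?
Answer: $-4551$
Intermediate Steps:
$z = 8$
$k{\left(s \right)} = 8 + \frac{s}{6 + s}$ ($k{\left(s \right)} = \frac{s}{s + 6} + 8 = \frac{s}{6 + s} + 8 = 8 + \frac{s}{6 + s}$)
$k{\left(22 \right)} \left(-320 - 198\right) = \frac{3 \left(16 + 3 \cdot 22\right)}{6 + 22} \left(-320 - 198\right) = \frac{3 \left(16 + 66\right)}{28} \left(-518\right) = 3 \cdot \frac{1}{28} \cdot 82 \left(-518\right) = \frac{123}{14} \left(-518\right) = -4551$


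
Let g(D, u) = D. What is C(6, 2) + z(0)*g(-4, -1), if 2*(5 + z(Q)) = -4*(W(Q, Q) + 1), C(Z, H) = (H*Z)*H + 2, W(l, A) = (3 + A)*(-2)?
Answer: 6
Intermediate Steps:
W(l, A) = -6 - 2*A
C(Z, H) = 2 + Z*H² (C(Z, H) = Z*H² + 2 = 2 + Z*H²)
z(Q) = 5 + 4*Q (z(Q) = -5 + (-4*((-6 - 2*Q) + 1))/2 = -5 + (-4*(-5 - 2*Q))/2 = -5 + (20 + 8*Q)/2 = -5 + (10 + 4*Q) = 5 + 4*Q)
C(6, 2) + z(0)*g(-4, -1) = (2 + 6*2²) + (5 + 4*0)*(-4) = (2 + 6*4) + (5 + 0)*(-4) = (2 + 24) + 5*(-4) = 26 - 20 = 6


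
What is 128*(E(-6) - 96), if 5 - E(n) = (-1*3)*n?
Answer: -13952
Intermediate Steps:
E(n) = 5 + 3*n (E(n) = 5 - (-1*3)*n = 5 - (-3)*n = 5 + 3*n)
128*(E(-6) - 96) = 128*((5 + 3*(-6)) - 96) = 128*((5 - 18) - 96) = 128*(-13 - 96) = 128*(-109) = -13952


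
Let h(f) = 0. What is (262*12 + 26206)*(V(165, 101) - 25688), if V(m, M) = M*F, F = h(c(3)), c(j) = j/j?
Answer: -753942800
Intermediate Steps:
c(j) = 1
F = 0
V(m, M) = 0 (V(m, M) = M*0 = 0)
(262*12 + 26206)*(V(165, 101) - 25688) = (262*12 + 26206)*(0 - 25688) = (3144 + 26206)*(-25688) = 29350*(-25688) = -753942800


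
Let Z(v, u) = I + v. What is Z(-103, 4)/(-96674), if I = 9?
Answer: 47/48337 ≈ 0.00097234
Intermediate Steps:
Z(v, u) = 9 + v
Z(-103, 4)/(-96674) = (9 - 103)/(-96674) = -94*(-1/96674) = 47/48337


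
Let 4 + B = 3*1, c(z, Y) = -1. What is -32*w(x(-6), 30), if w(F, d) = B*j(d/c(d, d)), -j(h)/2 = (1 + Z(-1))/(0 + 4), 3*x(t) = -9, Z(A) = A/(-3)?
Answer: -64/3 ≈ -21.333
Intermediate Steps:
Z(A) = -A/3 (Z(A) = A*(-⅓) = -A/3)
x(t) = -3 (x(t) = (⅓)*(-9) = -3)
j(h) = -⅔ (j(h) = -2*(1 - ⅓*(-1))/(0 + 4) = -2*(1 + ⅓)/4 = -8/(3*4) = -2*⅓ = -⅔)
B = -1 (B = -4 + 3*1 = -4 + 3 = -1)
w(F, d) = ⅔ (w(F, d) = -1*(-⅔) = ⅔)
-32*w(x(-6), 30) = -32*⅔ = -64/3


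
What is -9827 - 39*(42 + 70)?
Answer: -14195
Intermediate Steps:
-9827 - 39*(42 + 70) = -9827 - 39*112 = -9827 - 4368 = -14195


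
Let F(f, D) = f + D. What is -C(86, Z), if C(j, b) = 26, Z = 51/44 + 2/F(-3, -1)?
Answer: -26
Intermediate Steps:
F(f, D) = D + f
Z = 29/44 (Z = 51/44 + 2/(-1 - 3) = 51*(1/44) + 2/(-4) = 51/44 + 2*(-¼) = 51/44 - ½ = 29/44 ≈ 0.65909)
-C(86, Z) = -1*26 = -26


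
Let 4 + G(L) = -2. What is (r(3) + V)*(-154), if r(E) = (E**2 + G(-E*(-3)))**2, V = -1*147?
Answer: 21252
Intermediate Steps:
G(L) = -6 (G(L) = -4 - 2 = -6)
V = -147
r(E) = (-6 + E**2)**2 (r(E) = (E**2 - 6)**2 = (-6 + E**2)**2)
(r(3) + V)*(-154) = ((-6 + 3**2)**2 - 147)*(-154) = ((-6 + 9)**2 - 147)*(-154) = (3**2 - 147)*(-154) = (9 - 147)*(-154) = -138*(-154) = 21252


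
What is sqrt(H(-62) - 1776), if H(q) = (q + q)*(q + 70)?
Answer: 4*I*sqrt(173) ≈ 52.612*I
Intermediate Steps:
H(q) = 2*q*(70 + q) (H(q) = (2*q)*(70 + q) = 2*q*(70 + q))
sqrt(H(-62) - 1776) = sqrt(2*(-62)*(70 - 62) - 1776) = sqrt(2*(-62)*8 - 1776) = sqrt(-992 - 1776) = sqrt(-2768) = 4*I*sqrt(173)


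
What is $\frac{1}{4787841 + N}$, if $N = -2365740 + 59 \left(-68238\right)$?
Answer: $- \frac{1}{1603941} \approx -6.2346 \cdot 10^{-7}$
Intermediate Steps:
$N = -6391782$ ($N = -2365740 - 4026042 = -6391782$)
$\frac{1}{4787841 + N} = \frac{1}{4787841 - 6391782} = \frac{1}{-1603941} = - \frac{1}{1603941}$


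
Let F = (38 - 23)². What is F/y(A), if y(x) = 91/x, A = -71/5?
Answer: -3195/91 ≈ -35.110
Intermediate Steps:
A = -71/5 (A = -71*⅕ = -71/5 ≈ -14.200)
F = 225 (F = 15² = 225)
F/y(A) = 225/((91/(-71/5))) = 225/((91*(-5/71))) = 225/(-455/71) = 225*(-71/455) = -3195/91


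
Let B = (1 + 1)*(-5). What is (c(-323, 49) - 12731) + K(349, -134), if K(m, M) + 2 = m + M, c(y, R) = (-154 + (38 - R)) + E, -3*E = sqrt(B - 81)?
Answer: -12683 - I*sqrt(91)/3 ≈ -12683.0 - 3.1798*I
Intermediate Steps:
B = -10 (B = 2*(-5) = -10)
E = -I*sqrt(91)/3 (E = -sqrt(-10 - 81)/3 = -I*sqrt(91)/3 ≈ -3.1798*I)
c(y, R) = -116 - R - I*sqrt(91)/3 (c(y, R) = (-154 + (38 - R)) - I*sqrt(91)/3 = (-116 - R) - I*sqrt(91)/3 = -116 - R - I*sqrt(91)/3)
K(m, M) = -2 + M + m (K(m, M) = -2 + (m + M) = -2 + (M + m) = -2 + M + m)
(c(-323, 49) - 12731) + K(349, -134) = ((-116 - 1*49 - I*sqrt(91)/3) - 12731) + (-2 - 134 + 349) = ((-116 - 49 - I*sqrt(91)/3) - 12731) + 213 = ((-165 - I*sqrt(91)/3) - 12731) + 213 = (-12896 - I*sqrt(91)/3) + 213 = -12683 - I*sqrt(91)/3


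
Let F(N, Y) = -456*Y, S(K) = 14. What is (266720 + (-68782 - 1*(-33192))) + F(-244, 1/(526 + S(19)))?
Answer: 10400812/45 ≈ 2.3113e+5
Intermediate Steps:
(266720 + (-68782 - 1*(-33192))) + F(-244, 1/(526 + S(19))) = (266720 + (-68782 - 1*(-33192))) - 456/(526 + 14) = (266720 + (-68782 + 33192)) - 456/540 = (266720 - 35590) - 456*1/540 = 231130 - 38/45 = 10400812/45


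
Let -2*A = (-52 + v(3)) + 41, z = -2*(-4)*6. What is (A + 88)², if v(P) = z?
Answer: 19321/4 ≈ 4830.3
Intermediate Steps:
z = 48 (z = 8*6 = 48)
v(P) = 48
A = -37/2 (A = -((-52 + 48) + 41)/2 = -(-4 + 41)/2 = -½*37 = -37/2 ≈ -18.500)
(A + 88)² = (-37/2 + 88)² = (139/2)² = 19321/4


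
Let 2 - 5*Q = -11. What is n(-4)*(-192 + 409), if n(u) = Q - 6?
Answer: -3689/5 ≈ -737.80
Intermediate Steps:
Q = 13/5 (Q = 2/5 - 1/5*(-11) = 2/5 + 11/5 = 13/5 ≈ 2.6000)
n(u) = -17/5 (n(u) = 13/5 - 6 = -17/5)
n(-4)*(-192 + 409) = -17*(-192 + 409)/5 = -17/5*217 = -3689/5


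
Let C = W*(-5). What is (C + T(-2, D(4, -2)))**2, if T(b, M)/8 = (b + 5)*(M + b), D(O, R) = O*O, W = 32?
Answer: 30976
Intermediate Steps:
D(O, R) = O**2
T(b, M) = 8*(5 + b)*(M + b) (T(b, M) = 8*((b + 5)*(M + b)) = 8*((5 + b)*(M + b)) = 8*(5 + b)*(M + b))
C = -160 (C = 32*(-5) = -160)
(C + T(-2, D(4, -2)))**2 = (-160 + (8*(-2)**2 + 40*4**2 + 40*(-2) + 8*4**2*(-2)))**2 = (-160 + (8*4 + 40*16 - 80 + 8*16*(-2)))**2 = (-160 + (32 + 640 - 80 - 256))**2 = (-160 + 336)**2 = 176**2 = 30976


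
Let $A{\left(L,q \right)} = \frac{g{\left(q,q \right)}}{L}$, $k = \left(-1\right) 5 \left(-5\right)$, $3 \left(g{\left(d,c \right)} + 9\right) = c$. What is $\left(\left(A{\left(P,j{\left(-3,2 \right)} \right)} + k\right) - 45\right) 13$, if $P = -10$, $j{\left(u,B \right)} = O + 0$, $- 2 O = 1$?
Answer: $- \frac{2977}{12} \approx -248.08$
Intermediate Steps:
$O = - \frac{1}{2}$ ($O = \left(- \frac{1}{2}\right) 1 = - \frac{1}{2} \approx -0.5$)
$j{\left(u,B \right)} = - \frac{1}{2}$ ($j{\left(u,B \right)} = - \frac{1}{2} + 0 = - \frac{1}{2}$)
$g{\left(d,c \right)} = -9 + \frac{c}{3}$
$k = 25$ ($k = \left(-5\right) \left(-5\right) = 25$)
$A{\left(L,q \right)} = \frac{-9 + \frac{q}{3}}{L}$
$\left(\left(A{\left(P,j{\left(-3,2 \right)} \right)} + k\right) - 45\right) 13 = \left(\left(\frac{-27 - \frac{1}{2}}{3 \left(-10\right)} + 25\right) - 45\right) 13 = \left(\left(\frac{1}{3} \left(- \frac{1}{10}\right) \left(- \frac{55}{2}\right) + 25\right) - 45\right) 13 = \left(\left(\frac{11}{12} + 25\right) - 45\right) 13 = \left(\frac{311}{12} - 45\right) 13 = \left(- \frac{229}{12}\right) 13 = - \frac{2977}{12}$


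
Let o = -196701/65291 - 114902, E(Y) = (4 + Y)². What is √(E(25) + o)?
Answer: 2*I*√121561288558633/65291 ≈ 337.73*I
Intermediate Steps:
o = -7502263183/65291 (o = -196701*1/65291 - 114902 = -196701/65291 - 114902 = -7502263183/65291 ≈ -1.1491e+5)
√(E(25) + o) = √((4 + 25)² - 7502263183/65291) = √(29² - 7502263183/65291) = √(841 - 7502263183/65291) = √(-7447353452/65291) = 2*I*√121561288558633/65291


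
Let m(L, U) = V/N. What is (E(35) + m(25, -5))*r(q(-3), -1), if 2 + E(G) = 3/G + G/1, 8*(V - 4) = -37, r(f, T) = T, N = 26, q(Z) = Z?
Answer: -240689/7280 ≈ -33.062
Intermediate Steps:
V = -5/8 (V = 4 + (1/8)*(-37) = 4 - 37/8 = -5/8 ≈ -0.62500)
E(G) = -2 + G + 3/G (E(G) = -2 + (3/G + G/1) = -2 + (3/G + G*1) = -2 + (3/G + G) = -2 + (G + 3/G) = -2 + G + 3/G)
m(L, U) = -5/208 (m(L, U) = -5/8/26 = -5/8*1/26 = -5/208)
(E(35) + m(25, -5))*r(q(-3), -1) = ((-2 + 35 + 3/35) - 5/208)*(-1) = (1158/35 - 5/208)*(-1) = (240689/7280)*(-1) = -240689/7280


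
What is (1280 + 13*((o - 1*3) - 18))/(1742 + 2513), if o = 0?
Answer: 1007/4255 ≈ 0.23666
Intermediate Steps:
(1280 + 13*((o - 1*3) - 18))/(1742 + 2513) = (1280 + 13*((0 - 1*3) - 18))/(1742 + 2513) = (1280 + 13*((0 - 3) - 18))/4255 = (1280 + 13*(-3 - 18))*(1/4255) = (1280 + 13*(-21))*(1/4255) = (1280 - 273)*(1/4255) = 1007*(1/4255) = 1007/4255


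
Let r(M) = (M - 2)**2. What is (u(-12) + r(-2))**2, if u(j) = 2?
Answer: 324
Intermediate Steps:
r(M) = (-2 + M)**2
(u(-12) + r(-2))**2 = (2 + (-2 - 2)**2)**2 = (2 + (-4)**2)**2 = (2 + 16)**2 = 18**2 = 324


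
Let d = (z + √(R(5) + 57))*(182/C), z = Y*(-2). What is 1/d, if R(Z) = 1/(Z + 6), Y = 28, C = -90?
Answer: 990/110071 + 45*√1727/1540994 ≈ 0.010208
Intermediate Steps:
z = -56 (z = 28*(-2) = -56)
R(Z) = 1/(6 + Z)
d = 5096/45 - 182*√1727/495 (d = (-56 + √(1/(6 + 5) + 57))*(182/(-90)) = (-56 + √(1/11 + 57))*(182*(-1/90)) = (-56 + √(1/11 + 57))*(-91/45) = (-56 + √(628/11))*(-91/45) = (-56 + 2*√1727/11)*(-91/45) = 5096/45 - 182*√1727/495 ≈ 97.965)
1/d = 1/(5096/45 - 182*√1727/495)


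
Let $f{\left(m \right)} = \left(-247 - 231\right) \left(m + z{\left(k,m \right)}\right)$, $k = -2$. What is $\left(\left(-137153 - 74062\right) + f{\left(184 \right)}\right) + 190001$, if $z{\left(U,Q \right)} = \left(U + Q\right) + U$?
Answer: $-195206$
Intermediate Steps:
$z{\left(U,Q \right)} = Q + 2 U$ ($z{\left(U,Q \right)} = \left(Q + U\right) + U = Q + 2 U$)
$f{\left(m \right)} = 1912 - 956 m$ ($f{\left(m \right)} = \left(-247 - 231\right) \left(m + \left(m + 2 \left(-2\right)\right)\right) = - 478 \left(m + \left(m - 4\right)\right) = - 478 \left(m + \left(-4 + m\right)\right) = - 478 \left(-4 + 2 m\right) = 1912 - 956 m$)
$\left(\left(-137153 - 74062\right) + f{\left(184 \right)}\right) + 190001 = \left(\left(-137153 - 74062\right) + \left(1912 - 175904\right)\right) + 190001 = \left(-211215 - 173992\right) + 190001 = -385207 + 190001 = -195206$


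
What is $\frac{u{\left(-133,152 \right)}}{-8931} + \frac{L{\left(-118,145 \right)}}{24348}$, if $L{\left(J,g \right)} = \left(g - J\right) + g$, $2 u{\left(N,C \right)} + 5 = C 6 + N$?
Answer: $- \frac{160523}{6040333} \approx -0.026575$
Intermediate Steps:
$u{\left(N,C \right)} = - \frac{5}{2} + \frac{N}{2} + 3 C$ ($u{\left(N,C \right)} = - \frac{5}{2} + \frac{C 6 + N}{2} = - \frac{5}{2} + \frac{6 C + N}{2} = - \frac{5}{2} + \frac{N + 6 C}{2} = - \frac{5}{2} + \left(\frac{N}{2} + 3 C\right) = - \frac{5}{2} + \frac{N}{2} + 3 C$)
$L{\left(J,g \right)} = - J + 2 g$
$\frac{u{\left(-133,152 \right)}}{-8931} + \frac{L{\left(-118,145 \right)}}{24348} = \frac{- \frac{5}{2} + \frac{1}{2} \left(-133\right) + 3 \cdot 152}{-8931} + \frac{\left(-1\right) \left(-118\right) + 2 \cdot 145}{24348} = \left(- \frac{5}{2} - \frac{133}{2} + 456\right) \left(- \frac{1}{8931}\right) + \left(118 + 290\right) \frac{1}{24348} = 387 \left(- \frac{1}{8931}\right) + 408 \cdot \frac{1}{24348} = - \frac{129}{2977} + \frac{34}{2029} = - \frac{160523}{6040333}$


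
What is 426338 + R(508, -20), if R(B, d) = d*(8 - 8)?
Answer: 426338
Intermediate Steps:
R(B, d) = 0 (R(B, d) = d*0 = 0)
426338 + R(508, -20) = 426338 + 0 = 426338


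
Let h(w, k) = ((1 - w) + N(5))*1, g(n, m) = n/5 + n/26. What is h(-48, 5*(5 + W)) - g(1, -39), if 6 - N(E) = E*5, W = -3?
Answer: 3869/130 ≈ 29.762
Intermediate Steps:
g(n, m) = 31*n/130 (g(n, m) = n*(⅕) + n*(1/26) = n/5 + n/26 = 31*n/130)
N(E) = 6 - 5*E (N(E) = 6 - E*5 = 6 - 5*E)
h(w, k) = -18 - w (h(w, k) = ((1 - w) + (6 - 5*5))*1 = ((1 - w) + (6 - 25))*1 = ((1 - w) - 19)*1 = (-18 - w)*1 = -18 - w)
h(-48, 5*(5 + W)) - g(1, -39) = (-18 - 1*(-48)) - 31/130 = (-18 + 48) - 1*31/130 = 30 - 31/130 = 3869/130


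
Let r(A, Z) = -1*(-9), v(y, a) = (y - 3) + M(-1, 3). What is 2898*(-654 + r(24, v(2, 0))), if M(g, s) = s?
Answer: -1869210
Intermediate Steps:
v(y, a) = y (v(y, a) = (y - 3) + 3 = (-3 + y) + 3 = y)
r(A, Z) = 9
2898*(-654 + r(24, v(2, 0))) = 2898*(-654 + 9) = 2898*(-645) = -1869210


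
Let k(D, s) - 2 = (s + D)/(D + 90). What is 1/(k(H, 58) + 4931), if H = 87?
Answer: 177/873286 ≈ 0.00020268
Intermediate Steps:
k(D, s) = 2 + (D + s)/(90 + D) (k(D, s) = 2 + (s + D)/(D + 90) = 2 + (D + s)/(90 + D))
1/(k(H, 58) + 4931) = 1/((180 + 58 + 3*87)/(90 + 87) + 4931) = 1/((180 + 58 + 261)/177 + 4931) = 1/((1/177)*499 + 4931) = 1/(499/177 + 4931) = 1/(873286/177) = 177/873286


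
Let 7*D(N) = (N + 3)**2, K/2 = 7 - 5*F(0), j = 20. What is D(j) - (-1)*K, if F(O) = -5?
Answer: 977/7 ≈ 139.57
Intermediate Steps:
K = 64 (K = 2*(7 - 5*(-5)) = 2*(7 + 25) = 2*32 = 64)
D(N) = (3 + N)**2/7 (D(N) = (N + 3)**2/7 = (3 + N)**2/7)
D(j) - (-1)*K = (3 + 20)**2/7 - (-1)*64 = (1/7)*23**2 - 1*(-64) = (1/7)*529 + 64 = 529/7 + 64 = 977/7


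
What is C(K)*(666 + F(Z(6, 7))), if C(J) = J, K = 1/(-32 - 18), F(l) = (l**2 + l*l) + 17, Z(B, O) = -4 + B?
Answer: -691/50 ≈ -13.820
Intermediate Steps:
F(l) = 17 + 2*l**2 (F(l) = (l**2 + l**2) + 17 = 2*l**2 + 17 = 17 + 2*l**2)
K = -1/50 (K = 1/(-50) = -1/50 ≈ -0.020000)
C(K)*(666 + F(Z(6, 7))) = -(666 + (17 + 2*(-4 + 6)**2))/50 = -(666 + (17 + 2*2**2))/50 = -(666 + (17 + 2*4))/50 = -(666 + (17 + 8))/50 = -(666 + 25)/50 = -1/50*691 = -691/50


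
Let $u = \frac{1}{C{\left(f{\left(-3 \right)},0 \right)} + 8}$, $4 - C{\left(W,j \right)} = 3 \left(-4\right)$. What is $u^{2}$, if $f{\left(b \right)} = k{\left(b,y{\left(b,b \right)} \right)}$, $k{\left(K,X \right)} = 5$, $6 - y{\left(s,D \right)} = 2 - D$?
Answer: $\frac{1}{576} \approx 0.0017361$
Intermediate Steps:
$y{\left(s,D \right)} = 4 + D$ ($y{\left(s,D \right)} = 6 - \left(2 - D\right) = 6 + \left(-2 + D\right) = 4 + D$)
$f{\left(b \right)} = 5$
$C{\left(W,j \right)} = 16$ ($C{\left(W,j \right)} = 4 - 3 \left(-4\right) = 4 - -12 = 4 + 12 = 16$)
$u = \frac{1}{24}$ ($u = \frac{1}{16 + 8} = \frac{1}{24} \approx 0.041667$)
$u^{2} = \left(\frac{1}{24}\right)^{2} = \frac{1}{576}$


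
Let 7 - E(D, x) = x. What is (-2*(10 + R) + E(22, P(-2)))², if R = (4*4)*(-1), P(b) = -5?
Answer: 576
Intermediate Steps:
R = -16 (R = 16*(-1) = -16)
E(D, x) = 7 - x
(-2*(10 + R) + E(22, P(-2)))² = (-2*(10 - 16) + (7 - 1*(-5)))² = (-2*(-6) + (7 + 5))² = (12 + 12)² = 24² = 576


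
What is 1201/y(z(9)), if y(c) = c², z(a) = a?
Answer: 1201/81 ≈ 14.827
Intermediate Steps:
1201/y(z(9)) = 1201/(9²) = 1201/81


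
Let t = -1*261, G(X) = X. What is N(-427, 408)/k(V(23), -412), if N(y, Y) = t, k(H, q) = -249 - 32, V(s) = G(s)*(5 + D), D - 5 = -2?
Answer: 261/281 ≈ 0.92883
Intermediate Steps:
t = -261
D = 3 (D = 5 - 2 = 3)
V(s) = 8*s (V(s) = s*(5 + 3) = s*8 = 8*s)
k(H, q) = -281
N(y, Y) = -261
N(-427, 408)/k(V(23), -412) = -261/(-281) = -261*(-1/281) = 261/281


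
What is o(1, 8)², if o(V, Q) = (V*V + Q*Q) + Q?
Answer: 5329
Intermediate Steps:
o(V, Q) = Q + Q² + V² (o(V, Q) = (V² + Q²) + Q = (Q² + V²) + Q = Q + Q² + V²)
o(1, 8)² = (8 + 8² + 1²)² = (8 + 64 + 1)² = 73² = 5329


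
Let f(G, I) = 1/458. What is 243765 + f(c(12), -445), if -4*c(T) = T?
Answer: 111644371/458 ≈ 2.4377e+5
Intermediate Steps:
c(T) = -T/4
f(G, I) = 1/458
243765 + f(c(12), -445) = 243765 + 1/458 = 111644371/458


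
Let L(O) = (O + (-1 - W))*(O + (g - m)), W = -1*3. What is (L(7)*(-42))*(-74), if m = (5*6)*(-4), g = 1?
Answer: 3580416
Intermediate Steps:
W = -3
m = -120 (m = 30*(-4) = -120)
L(O) = (2 + O)*(121 + O) (L(O) = (O + (-1 - 1*(-3)))*(O + (1 - 1*(-120))) = (O + (-1 + 3))*(O + (1 + 120)) = (O + 2)*(O + 121) = (2 + O)*(121 + O))
(L(7)*(-42))*(-74) = ((242 + 7² + 123*7)*(-42))*(-74) = ((242 + 49 + 861)*(-42))*(-74) = (1152*(-42))*(-74) = -48384*(-74) = 3580416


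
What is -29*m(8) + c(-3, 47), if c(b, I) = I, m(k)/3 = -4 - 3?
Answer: 656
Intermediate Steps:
m(k) = -21 (m(k) = 3*(-4 - 3) = 3*(-7) = -21)
-29*m(8) + c(-3, 47) = -29*(-21) + 47 = 609 + 47 = 656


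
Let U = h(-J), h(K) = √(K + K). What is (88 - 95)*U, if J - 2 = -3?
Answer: -7*√2 ≈ -9.8995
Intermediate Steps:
J = -1 (J = 2 - 3 = -1)
h(K) = √2*√K (h(K) = √(2*K) = √2*√K)
U = √2 (U = √2*√(-1*(-1)) = √2*√1 = √2*1 = √2 ≈ 1.4142)
(88 - 95)*U = (88 - 95)*√2 = -7*√2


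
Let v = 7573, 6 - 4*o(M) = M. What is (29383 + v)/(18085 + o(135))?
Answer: 147824/72211 ≈ 2.0471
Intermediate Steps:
o(M) = 3/2 - M/4
(29383 + v)/(18085 + o(135)) = (29383 + 7573)/(18085 + (3/2 - ¼*135)) = 36956/(18085 + (3/2 - 135/4)) = 36956/(18085 - 129/4) = 36956/(72211/4) = 36956*(4/72211) = 147824/72211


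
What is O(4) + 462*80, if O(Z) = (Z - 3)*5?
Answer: 36965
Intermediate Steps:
O(Z) = -15 + 5*Z (O(Z) = (-3 + Z)*5 = -15 + 5*Z)
O(4) + 462*80 = (-15 + 5*4) + 462*80 = (-15 + 20) + 36960 = 5 + 36960 = 36965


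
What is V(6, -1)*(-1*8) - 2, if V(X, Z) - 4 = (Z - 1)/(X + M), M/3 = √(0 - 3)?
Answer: 2*(-51*√3 + 94*I)/(3*(√3 - 2*I)) ≈ -32.476 - 1.3197*I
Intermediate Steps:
M = 3*I*√3 (M = 3*√(0 - 3) = 3*√(-3) = 3*(I*√3) = 3*I*√3 ≈ 5.1962*I)
V(X, Z) = 4 + (-1 + Z)/(X + 3*I*√3) (V(X, Z) = 4 + (Z - 1)/(X + 3*I*√3) = 4 + (-1 + Z)/(X + 3*I*√3))
V(6, -1)*(-1*8) - 2 = ((-1 - 1 + 4*6 + 12*I*√3)/(6 + 3*I*√3))*(-1*8) - 2 = ((-1 - 1 + 24 + 12*I*√3)/(6 + 3*I*√3))*(-8) - 2 = ((22 + 12*I*√3)/(6 + 3*I*√3))*(-8) - 2 = -8*(22 + 12*I*√3)/(6 + 3*I*√3) - 2 = -2 - 8*(22 + 12*I*√3)/(6 + 3*I*√3)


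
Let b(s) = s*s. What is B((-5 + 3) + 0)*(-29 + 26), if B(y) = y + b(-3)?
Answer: -21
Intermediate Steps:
b(s) = s**2
B(y) = 9 + y (B(y) = y + (-3)**2 = y + 9 = 9 + y)
B((-5 + 3) + 0)*(-29 + 26) = (9 + ((-5 + 3) + 0))*(-29 + 26) = (9 + (-2 + 0))*(-3) = (9 - 2)*(-3) = 7*(-3) = -21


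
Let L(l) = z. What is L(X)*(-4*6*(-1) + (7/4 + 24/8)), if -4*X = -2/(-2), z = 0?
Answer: 0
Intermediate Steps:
X = -1/4 (X = -(-1)/(2*(-2)) = -(-1)*(-1)/(2*2) = -1/4*1 = -1/4 ≈ -0.25000)
L(l) = 0
L(X)*(-4*6*(-1) + (7/4 + 24/8)) = 0*(-4*6*(-1) + (7/4 + 24/8)) = 0*(-24*(-1) + (7*(1/4) + 24*(1/8))) = 0*(24 + (7/4 + 3)) = 0*(24 + 19/4) = 0*(115/4) = 0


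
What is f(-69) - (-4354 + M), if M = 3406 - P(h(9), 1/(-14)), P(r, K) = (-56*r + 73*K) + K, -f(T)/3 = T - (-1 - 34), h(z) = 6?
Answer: 4961/7 ≈ 708.71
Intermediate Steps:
f(T) = -105 - 3*T (f(T) = -3*(T - (-1 - 34)) = -3*(T - 1*(-35)) = -3*(T + 35) = -3*(35 + T) = -105 - 3*T)
P(r, K) = -56*r + 74*K
M = 26231/7 (M = 3406 - (-56*6 + 74/(-14)) = 3406 - (-336 + 74*(-1/14)) = 3406 - (-336 - 37/7) = 3406 - 1*(-2389/7) = 3406 + 2389/7 = 26231/7 ≈ 3747.3)
f(-69) - (-4354 + M) = (-105 - 3*(-69)) - (-4354 + 26231/7) = (-105 + 207) - 1*(-4247/7) = 102 + 4247/7 = 4961/7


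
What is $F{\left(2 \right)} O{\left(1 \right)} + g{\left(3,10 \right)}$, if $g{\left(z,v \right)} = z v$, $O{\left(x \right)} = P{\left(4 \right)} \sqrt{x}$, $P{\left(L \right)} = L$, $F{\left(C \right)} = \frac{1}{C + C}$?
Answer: $31$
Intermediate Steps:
$F{\left(C \right)} = \frac{1}{2 C}$
$O{\left(x \right)} = 4 \sqrt{x}$
$g{\left(z,v \right)} = v z$
$F{\left(2 \right)} O{\left(1 \right)} + g{\left(3,10 \right)} = \frac{1}{2 \cdot 2} \cdot 4 \sqrt{1} + 10 \cdot 3 = \frac{1}{2} \cdot \frac{1}{2} \cdot 4 \cdot 1 + 30 = \frac{1}{4} \cdot 4 + 30 = 1 + 30 = 31$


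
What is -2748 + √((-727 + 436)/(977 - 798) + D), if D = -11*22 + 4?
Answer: -2748 + I*√7677847/179 ≈ -2748.0 + 15.48*I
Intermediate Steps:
D = -238 (D = -242 + 4 = -238)
-2748 + √((-727 + 436)/(977 - 798) + D) = -2748 + √((-727 + 436)/(977 - 798) - 238) = -2748 + √(-291/179 - 238) = -2748 + √(-42893/179) = -2748 + I*√7677847/179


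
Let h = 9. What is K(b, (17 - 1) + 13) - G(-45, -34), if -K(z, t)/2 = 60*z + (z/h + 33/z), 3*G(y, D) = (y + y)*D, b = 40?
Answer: -1049497/180 ≈ -5830.5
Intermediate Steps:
G(y, D) = 2*D*y/3 (G(y, D) = ((y + y)*D)/3 = ((2*y)*D)/3 = (2*D*y)/3 = 2*D*y/3)
K(z, t) = -66/z - 1082*z/9 (K(z, t) = -2*(60*z + (z/9 + 33/z)) = -2*(60*z + (33/z + z/9)) = -2*(33/z + 541*z/9) = -66/z - 1082*z/9)
K(b, (17 - 1) + 13) - G(-45, -34) = (-66/40 - 1082/9*40) - 2*(-34)*(-45)/3 = (-66*1/40 - 43280/9) - 1*1020 = (-33/20 - 43280/9) - 1020 = -865897/180 - 1020 = -1049497/180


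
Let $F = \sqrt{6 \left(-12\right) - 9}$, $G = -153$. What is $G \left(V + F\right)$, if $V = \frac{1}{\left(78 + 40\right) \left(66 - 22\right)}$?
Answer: $- \frac{153}{5192} - 1377 i \approx -0.029468 - 1377.0 i$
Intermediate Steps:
$V = \frac{1}{5192}$ ($V = \frac{1}{118 \left(66 - 22\right)} = \frac{1}{118 \cdot 44} = \frac{1}{5192} \approx 0.0001926$)
$F = 9 i$ ($F = \sqrt{-72 - 9} = \sqrt{-81} = 9 i \approx 9.0 i$)
$G \left(V + F\right) = - 153 \left(\frac{1}{5192} + 9 i\right) = - \frac{153}{5192} - 1377 i$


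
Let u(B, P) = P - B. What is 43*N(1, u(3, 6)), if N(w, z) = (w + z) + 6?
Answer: 430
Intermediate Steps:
N(w, z) = 6 + w + z
43*N(1, u(3, 6)) = 43*(6 + 1 + (6 - 1*3)) = 43*(6 + 1 + (6 - 3)) = 43*(6 + 1 + 3) = 43*10 = 430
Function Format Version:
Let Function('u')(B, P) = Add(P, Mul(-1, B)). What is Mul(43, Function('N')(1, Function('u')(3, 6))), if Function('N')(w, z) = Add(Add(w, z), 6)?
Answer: 430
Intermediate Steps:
Function('N')(w, z) = Add(6, w, z)
Mul(43, Function('N')(1, Function('u')(3, 6))) = Mul(43, Add(6, 1, Add(6, Mul(-1, 3)))) = Mul(43, Add(6, 1, Add(6, -3))) = Mul(43, Add(6, 1, 3)) = Mul(43, 10) = 430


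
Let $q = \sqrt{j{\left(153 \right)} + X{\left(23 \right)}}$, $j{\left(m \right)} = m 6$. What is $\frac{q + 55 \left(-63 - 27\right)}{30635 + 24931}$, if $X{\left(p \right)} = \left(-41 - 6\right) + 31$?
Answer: $- \frac{275}{3087} + \frac{\sqrt{902}}{55566} \approx -0.088543$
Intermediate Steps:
$X{\left(p \right)} = -16$ ($X{\left(p \right)} = -47 + 31 = -16$)
$j{\left(m \right)} = 6 m$
$q = \sqrt{902}$ ($q = \sqrt{6 \cdot 153 - 16} = \sqrt{918 - 16} = \sqrt{902} \approx 30.033$)
$\frac{q + 55 \left(-63 - 27\right)}{30635 + 24931} = \frac{\sqrt{902} + 55 \left(-63 - 27\right)}{30635 + 24931} = \frac{\sqrt{902} + 55 \left(-90\right)}{55566} = \left(\sqrt{902} - 4950\right) \frac{1}{55566} = \left(-4950 + \sqrt{902}\right) \frac{1}{55566} = - \frac{275}{3087} + \frac{\sqrt{902}}{55566}$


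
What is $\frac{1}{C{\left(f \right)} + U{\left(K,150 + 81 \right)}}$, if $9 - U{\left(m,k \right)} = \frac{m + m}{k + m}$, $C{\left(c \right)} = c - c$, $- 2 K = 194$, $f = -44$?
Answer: $\frac{67}{700} \approx 0.095714$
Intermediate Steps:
$K = -97$ ($K = \left(- \frac{1}{2}\right) 194 = -97$)
$C{\left(c \right)} = 0$
$U{\left(m,k \right)} = 9 - \frac{2 m}{k + m}$ ($U{\left(m,k \right)} = 9 - \frac{m + m}{k + m} = 9 - \frac{2 m}{k + m}$)
$\frac{1}{C{\left(f \right)} + U{\left(K,150 + 81 \right)}} = \frac{1}{0 + \frac{7 \left(-97\right) + 9 \left(150 + 81\right)}{\left(150 + 81\right) - 97}} = \frac{1}{0 + \frac{-679 + 9 \cdot 231}{231 - 97}} = \frac{1}{0 + \frac{-679 + 2079}{134}} = \frac{1}{0 + \frac{1}{134} \cdot 1400} = \frac{1}{0 + \frac{700}{67}} = \frac{1}{\frac{700}{67}} = \frac{67}{700}$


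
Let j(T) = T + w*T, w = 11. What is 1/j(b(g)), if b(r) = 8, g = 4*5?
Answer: 1/96 ≈ 0.010417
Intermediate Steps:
g = 20
j(T) = 12*T (j(T) = T + 11*T = 12*T)
1/j(b(g)) = 1/(12*8) = 1/96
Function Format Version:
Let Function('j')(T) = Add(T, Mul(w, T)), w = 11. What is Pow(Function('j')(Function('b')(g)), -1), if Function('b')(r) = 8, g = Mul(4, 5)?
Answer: Rational(1, 96) ≈ 0.010417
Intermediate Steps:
g = 20
Function('j')(T) = Mul(12, T) (Function('j')(T) = Add(T, Mul(11, T)) = Mul(12, T))
Pow(Function('j')(Function('b')(g)), -1) = Pow(Mul(12, 8), -1) = Pow(96, -1) = Rational(1, 96)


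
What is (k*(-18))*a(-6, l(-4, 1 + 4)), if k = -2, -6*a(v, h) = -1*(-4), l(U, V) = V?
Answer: -24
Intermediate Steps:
a(v, h) = -2/3 (a(v, h) = -(-1)*(-4)/6 = -1/6*4 = -2/3)
(k*(-18))*a(-6, l(-4, 1 + 4)) = -2*(-18)*(-2/3) = 36*(-2/3) = -24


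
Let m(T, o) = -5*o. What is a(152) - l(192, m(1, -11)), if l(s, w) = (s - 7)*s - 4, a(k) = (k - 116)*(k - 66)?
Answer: -32420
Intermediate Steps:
a(k) = (-116 + k)*(-66 + k)
l(s, w) = -4 + s*(-7 + s) (l(s, w) = (-7 + s)*s - 4 = s*(-7 + s) - 4 = -4 + s*(-7 + s))
a(152) - l(192, m(1, -11)) = (7656 + 152**2 - 182*152) - (-4 + 192**2 - 7*192) = (7656 + 23104 - 27664) - (-4 + 36864 - 1344) = 3096 - 1*35516 = 3096 - 35516 = -32420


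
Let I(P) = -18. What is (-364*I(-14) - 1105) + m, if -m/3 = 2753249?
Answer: -8254300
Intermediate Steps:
m = -8259747 (m = -3*2753249 = -8259747)
(-364*I(-14) - 1105) + m = (-364*(-18) - 1105) - 8259747 = (6552 - 1105) - 8259747 = 5447 - 8259747 = -8254300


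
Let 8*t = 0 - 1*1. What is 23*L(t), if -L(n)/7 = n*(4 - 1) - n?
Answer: 161/4 ≈ 40.250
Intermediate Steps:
t = -1/8 (t = (0 - 1*1)/8 = (0 - 1)/8 = (1/8)*(-1) = -1/8 ≈ -0.12500)
L(n) = -14*n (L(n) = -7*(n*(4 - 1) - n) = -7*(n*3 - n) = -7*(3*n - n) = -14*n)
23*L(t) = 23*(-14*(-1/8)) = 23*(7/4) = 161/4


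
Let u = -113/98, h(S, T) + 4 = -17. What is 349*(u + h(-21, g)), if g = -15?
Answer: -757679/98 ≈ -7731.4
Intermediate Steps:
h(S, T) = -21 (h(S, T) = -4 - 17 = -21)
u = -113/98 (u = -113*1/98 = -113/98 ≈ -1.1531)
349*(u + h(-21, g)) = 349*(-113/98 - 21) = 349*(-2171/98) = -757679/98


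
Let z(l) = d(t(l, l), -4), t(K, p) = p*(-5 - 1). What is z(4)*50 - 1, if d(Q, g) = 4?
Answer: 199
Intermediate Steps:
t(K, p) = -6*p (t(K, p) = p*(-6) = -6*p)
z(l) = 4
z(4)*50 - 1 = 4*50 - 1 = 200 - 1 = 199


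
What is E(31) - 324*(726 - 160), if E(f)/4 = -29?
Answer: -183500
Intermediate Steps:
E(f) = -116 (E(f) = 4*(-29) = -116)
E(31) - 324*(726 - 160) = -116 - 324*(726 - 160) = -116 - 324*566 = -116 - 183384 = -183500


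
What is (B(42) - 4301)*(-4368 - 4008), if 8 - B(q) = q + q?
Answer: 36661752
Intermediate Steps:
B(q) = 8 - 2*q (B(q) = 8 - (q + q) = 8 - 2*q)
(B(42) - 4301)*(-4368 - 4008) = ((8 - 2*42) - 4301)*(-4368 - 4008) = ((8 - 84) - 4301)*(-8376) = (-76 - 4301)*(-8376) = -4377*(-8376) = 36661752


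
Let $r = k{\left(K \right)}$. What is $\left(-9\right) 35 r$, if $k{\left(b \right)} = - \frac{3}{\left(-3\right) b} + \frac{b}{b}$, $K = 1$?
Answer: $-630$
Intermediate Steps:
$k{\left(b \right)} = 1 + \frac{1}{b}$ ($k{\left(b \right)} = - 3 \left(- \frac{1}{3 b}\right) + 1 = \frac{1}{b} + 1 = 1 + \frac{1}{b}$)
$r = 2$ ($r = \frac{1 + 1}{1} = 1 \cdot 2 = 2$)
$\left(-9\right) 35 r = \left(-9\right) 35 \cdot 2 = \left(-315\right) 2 = -630$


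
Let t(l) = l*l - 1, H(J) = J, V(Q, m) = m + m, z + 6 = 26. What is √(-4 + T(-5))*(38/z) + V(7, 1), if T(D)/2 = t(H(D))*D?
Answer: 2 + 19*I*√61/5 ≈ 2.0 + 29.679*I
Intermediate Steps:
z = 20 (z = -6 + 26 = 20)
V(Q, m) = 2*m
t(l) = -1 + l² (t(l) = l² - 1 = -1 + l²)
T(D) = 2*D*(-1 + D²) (T(D) = 2*((-1 + D²)*D) = 2*(D*(-1 + D²)) = 2*D*(-1 + D²))
√(-4 + T(-5))*(38/z) + V(7, 1) = √(-4 + 2*(-5)*(-1 + (-5)²))*(38/20) + 2*1 = √(-4 + 2*(-5)*(-1 + 25))*(38*(1/20)) + 2 = √(-4 + 2*(-5)*24)*(19/10) + 2 = √(-4 - 240)*(19/10) + 2 = √(-244)*(19/10) + 2 = (2*I*√61)*(19/10) + 2 = 19*I*√61/5 + 2 = 2 + 19*I*√61/5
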